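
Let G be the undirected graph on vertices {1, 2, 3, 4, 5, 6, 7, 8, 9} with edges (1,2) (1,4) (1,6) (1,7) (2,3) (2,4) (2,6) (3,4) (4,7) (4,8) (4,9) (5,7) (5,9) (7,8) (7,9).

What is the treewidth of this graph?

2

A width-2 tree decomposition is:
Bags: B1 = {1, 4, 7}  B2 = {4, 7, 9}  B3 = {1, 2, 4}  B4 = {2, 3, 4}  B5 = {1, 2, 6}  B6 = {5, 7, 9}  B7 = {4, 7, 8}
Tree: B1–B2, B1–B3, B3–B4, B3–B5, B2–B6, B2–B7
Each bag holds 3 vertices, so the decomposition has width 2, which upper-bounds the treewidth. Conversely, {1, 2, 4} is a clique of size 3, and the vertices of any clique must share a bag in every tree decomposition; so some bag has ≥ 3 vertices and tw(G) ≥ 2. Combining the bounds, tw(G) = 2.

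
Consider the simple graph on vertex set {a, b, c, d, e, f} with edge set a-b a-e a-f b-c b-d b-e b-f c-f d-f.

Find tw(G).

2

A width-2 tree decomposition is:
Bags: B1 = {b, c, f}  B2 = {a, b, f}  B3 = {b, d, f}  B4 = {a, b, e}
Tree: B1–B2, B2–B3, B2–B4
Every bag has size at most 3, so the width is 3 − 1 = 2 and tw(G) ≤ 2. For the lower bound, the 3 vertices {a, b, e} are pairwise adjacent, and any tree decomposition puts a clique entirely inside one bag — forcing width ≥ 2. Combining the bounds, tw(G) = 2.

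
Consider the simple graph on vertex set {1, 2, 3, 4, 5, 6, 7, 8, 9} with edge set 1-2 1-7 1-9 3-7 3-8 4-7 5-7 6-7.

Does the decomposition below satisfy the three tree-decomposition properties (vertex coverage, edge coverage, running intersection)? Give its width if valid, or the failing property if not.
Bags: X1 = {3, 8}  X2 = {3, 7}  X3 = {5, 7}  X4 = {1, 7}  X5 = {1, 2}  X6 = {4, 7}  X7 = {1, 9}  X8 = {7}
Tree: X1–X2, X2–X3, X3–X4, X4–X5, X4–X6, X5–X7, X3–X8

A tree decomposition must satisfy three properties: every vertex lies in some bag; for every edge, both endpoints lie together in some bag; and for every vertex, the bags containing it form a connected subtree. Here vertex 6 appears in no bag, so the decomposition is invalid.

No — vertex 6 appears in no bag.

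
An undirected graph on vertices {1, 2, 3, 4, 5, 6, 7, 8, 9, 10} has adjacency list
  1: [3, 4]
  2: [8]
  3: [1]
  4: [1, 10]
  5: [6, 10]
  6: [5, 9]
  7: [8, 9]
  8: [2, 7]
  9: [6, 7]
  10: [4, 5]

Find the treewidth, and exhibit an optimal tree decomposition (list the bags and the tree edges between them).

Every bag has size at most 2, so the width is 2 − 1 = 1 and tw(G) ≤ 1. G has an edge, so its treewidth is at least 1. Therefore the treewidth is 1.

Treewidth 1.
One optimal decomposition is:
Bags: B1 = {2, 8}  B2 = {7, 8}  B3 = {7, 9}  B4 = {6, 9}  B5 = {5, 6}  B6 = {5, 10}  B7 = {4, 10}  B8 = {1, 4}  B9 = {1, 3}
Tree: B1–B2, B2–B3, B3–B4, B4–B5, B5–B6, B6–B7, B7–B8, B8–B9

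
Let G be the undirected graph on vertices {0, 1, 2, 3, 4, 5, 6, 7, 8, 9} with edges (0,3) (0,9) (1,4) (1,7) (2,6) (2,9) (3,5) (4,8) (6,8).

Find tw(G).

1

A width-1 tree decomposition is:
Bags: B1 = {1, 7}  B2 = {1, 4}  B3 = {4, 8}  B4 = {6, 8}  B5 = {2, 6}  B6 = {2, 9}  B7 = {0, 9}  B8 = {0, 3}  B9 = {3, 5}
Tree: B1–B2, B2–B3, B3–B4, B4–B5, B5–B6, B6–B7, B7–B8, B8–B9
Each bag holds 2 vertices, so the decomposition has width 1, which upper-bounds the treewidth. G has an edge, so its treewidth is at least 1. Hence tw(G) = 1 exactly.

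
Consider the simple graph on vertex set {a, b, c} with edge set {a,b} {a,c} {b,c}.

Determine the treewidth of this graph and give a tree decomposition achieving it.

With just one bag of size 3, the width is 3 − 1 = 2, so tw(G) ≤ 2. Conversely, {a, b, c} is a clique of size 3, and the vertices of any clique must share a bag in every tree decomposition; so some bag has ≥ 3 vertices and tw(G) ≥ 2. The upper and lower bounds meet at 2, so that is the treewidth.

Treewidth 2.
One such decomposition:
Bags: B1 = {a, b, c}
Tree: (single bag)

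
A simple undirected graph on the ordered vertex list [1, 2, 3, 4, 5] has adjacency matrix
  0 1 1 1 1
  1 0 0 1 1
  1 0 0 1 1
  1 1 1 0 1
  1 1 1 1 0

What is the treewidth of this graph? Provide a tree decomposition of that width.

Treewidth 3.
One optimal decomposition is:
Bags: B1 = {1, 2, 4, 5}  B2 = {1, 3, 4, 5}
Tree: B1–B2

Every bag has size at most 4, so the width is 4 − 1 = 3 and tw(G) ≤ 3. For the lower bound, the 4 vertices {1, 2, 4, 5} are pairwise adjacent, and any tree decomposition puts a clique entirely inside one bag — forcing width ≥ 3. Hence tw(G) = 3 exactly.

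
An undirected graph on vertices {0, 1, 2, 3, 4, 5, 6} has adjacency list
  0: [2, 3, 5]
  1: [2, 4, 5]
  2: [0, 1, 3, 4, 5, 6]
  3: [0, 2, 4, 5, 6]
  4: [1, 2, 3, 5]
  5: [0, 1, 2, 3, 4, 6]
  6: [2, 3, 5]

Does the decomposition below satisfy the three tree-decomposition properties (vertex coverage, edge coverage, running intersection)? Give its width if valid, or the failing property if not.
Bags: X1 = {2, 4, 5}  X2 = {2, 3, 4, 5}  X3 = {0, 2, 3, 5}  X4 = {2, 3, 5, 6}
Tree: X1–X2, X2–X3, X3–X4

A tree decomposition must satisfy three properties: every vertex lies in some bag; for every edge, both endpoints lie together in some bag; and for every vertex, the bags containing it form a connected subtree. Here vertex 1 appears in no bag, so the decomposition is invalid.

No — vertex 1 appears in no bag.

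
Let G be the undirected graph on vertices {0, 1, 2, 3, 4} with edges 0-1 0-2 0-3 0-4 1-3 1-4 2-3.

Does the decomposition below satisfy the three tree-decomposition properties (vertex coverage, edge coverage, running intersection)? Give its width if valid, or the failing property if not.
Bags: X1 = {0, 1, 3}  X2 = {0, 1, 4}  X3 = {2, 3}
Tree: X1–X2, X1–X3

A tree decomposition must satisfy three properties: every vertex lies in some bag; for every edge, both endpoints lie together in some bag; and for every vertex, the bags containing it form a connected subtree. Here edge (0,2) lies in no bag, so the decomposition is invalid.

No — edge (0,2) lies in no bag.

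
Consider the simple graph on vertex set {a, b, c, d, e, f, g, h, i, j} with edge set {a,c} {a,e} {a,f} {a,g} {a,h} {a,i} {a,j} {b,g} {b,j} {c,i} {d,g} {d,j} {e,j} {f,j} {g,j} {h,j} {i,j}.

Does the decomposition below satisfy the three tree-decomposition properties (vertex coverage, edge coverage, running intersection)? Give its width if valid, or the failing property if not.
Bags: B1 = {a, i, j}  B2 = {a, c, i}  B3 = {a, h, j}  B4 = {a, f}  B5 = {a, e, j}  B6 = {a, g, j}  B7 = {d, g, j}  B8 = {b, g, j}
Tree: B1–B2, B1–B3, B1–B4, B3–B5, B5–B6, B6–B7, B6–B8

A tree decomposition must satisfy three properties: every vertex lies in some bag; for every edge, both endpoints lie together in some bag; and for every vertex, the bags containing it form a connected subtree. Here edge (j,f) lies in no bag, so the decomposition is invalid.

No — edge (j,f) lies in no bag.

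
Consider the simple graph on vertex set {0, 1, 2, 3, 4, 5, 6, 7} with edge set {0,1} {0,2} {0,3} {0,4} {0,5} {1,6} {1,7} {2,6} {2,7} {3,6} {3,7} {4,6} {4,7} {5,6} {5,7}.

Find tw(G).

A width-3 tree decomposition is:
Bags: B1 = {0, 5, 6, 7}  B2 = {0, 1, 6, 7}  B3 = {0, 2, 6, 7}  B4 = {0, 4, 6, 7}  B5 = {0, 3, 6, 7}
Tree: B1–B2, B2–B3, B3–B4, B4–B5
Each bag holds 4 vertices, so the decomposition has width 3, which upper-bounds the treewidth. For the lower bound: the 4 vertex sets {5,7}, {1,6}, {0}, {2} are disjoint, each induces a connected subgraph, and every pair is joined by at least one edge of G. Contracting each set to a single vertex therefore yields K_{4} as a minor, and since treewidth is minor-monotone, tw(G) ≥ tw(K_{4}) = 3. Hence tw(G) = 3 exactly.

3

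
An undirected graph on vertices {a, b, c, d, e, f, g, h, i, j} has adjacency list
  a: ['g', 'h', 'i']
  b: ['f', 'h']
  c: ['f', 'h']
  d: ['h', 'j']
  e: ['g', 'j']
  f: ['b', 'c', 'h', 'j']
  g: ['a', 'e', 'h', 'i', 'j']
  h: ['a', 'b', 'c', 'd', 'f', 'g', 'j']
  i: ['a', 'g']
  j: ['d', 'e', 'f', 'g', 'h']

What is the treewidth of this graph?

2

A width-2 tree decomposition is:
Bags: B1 = {e, g, j}  B2 = {g, h, j}  B3 = {f, h, j}  B4 = {b, f, h}  B5 = {d, h, j}  B6 = {a, g, h}  B7 = {a, g, i}  B8 = {c, f, h}
Tree: B1–B2, B2–B3, B3–B4, B2–B5, B2–B6, B6–B7, B4–B8
Each bag holds 3 vertices, so the decomposition has width 2, which upper-bounds the treewidth. On the other hand G contains the 3-clique {e, g, j}. A clique must lie in a single bag of any decomposition, so no decomposition can have width below 2. The upper and lower bounds meet at 2, so that is the treewidth.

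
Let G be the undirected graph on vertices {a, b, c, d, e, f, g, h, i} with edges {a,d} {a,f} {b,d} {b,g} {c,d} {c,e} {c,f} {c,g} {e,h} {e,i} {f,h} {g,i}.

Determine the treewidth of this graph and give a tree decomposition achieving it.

Treewidth 3.
One such decomposition:
Bags: B1 = {b, d, g, i}  B2 = {c, d, g, i}  B3 = {c, d, e, i}  B4 = {a, c, d, e}  B5 = {a, c, e, f}  B6 = {a, e, f, h}
Tree: B1–B2, B2–B3, B3–B4, B4–B5, B5–B6

The largest bag has 4 vertices, giving width 3; this decomposition certifies tw(G) ≤ 3. For the lower bound: the 4 vertex sets {b,g,i}, {d}, {c}, {a,e,f,h} are disjoint, each induces a connected subgraph, and every pair is joined by at least one edge of G. Contracting each set to a single vertex therefore yields K_{4} as a minor, and since treewidth is minor-monotone, tw(G) ≥ tw(K_{4}) = 3. Hence tw(G) = 3 exactly.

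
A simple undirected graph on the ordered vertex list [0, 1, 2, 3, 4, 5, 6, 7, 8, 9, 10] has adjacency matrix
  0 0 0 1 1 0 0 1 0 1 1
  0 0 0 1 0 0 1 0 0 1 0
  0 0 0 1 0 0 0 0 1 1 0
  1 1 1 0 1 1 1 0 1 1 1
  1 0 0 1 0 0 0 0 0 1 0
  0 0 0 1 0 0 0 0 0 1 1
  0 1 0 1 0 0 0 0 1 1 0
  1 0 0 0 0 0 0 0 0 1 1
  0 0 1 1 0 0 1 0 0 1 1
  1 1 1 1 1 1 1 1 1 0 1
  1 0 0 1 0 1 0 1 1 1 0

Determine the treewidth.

3

A width-3 tree decomposition is:
Bags: B1 = {3, 5, 9, 10}  B2 = {3, 8, 9, 10}  B3 = {2, 3, 8, 9}  B4 = {3, 6, 8, 9}  B5 = {0, 3, 9, 10}  B6 = {1, 3, 6, 9}  B7 = {0, 3, 4, 9}  B8 = {0, 7, 9, 10}
Tree: B1–B2, B2–B3, B3–B4, B2–B5, B4–B6, B5–B7, B5–B8
The largest bag has 4 vertices, giving width 3; this decomposition certifies tw(G) ≤ 3. For the lower bound, the 4 vertices {0, 3, 9, 10} are pairwise adjacent, and any tree decomposition puts a clique entirely inside one bag — forcing width ≥ 3. Therefore the treewidth is 3.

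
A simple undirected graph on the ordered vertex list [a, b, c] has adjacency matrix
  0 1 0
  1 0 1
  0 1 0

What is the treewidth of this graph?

1

A width-1 tree decomposition is:
Bags: B1 = {a, b}  B2 = {b, c}
Tree: B1–B2
Each bag holds 2 vertices, so the decomposition has width 1, which upper-bounds the treewidth. Since G has at least one edge (e.g. b–a), it is not an edgeless graph, so tw(G) ≥ 1. Therefore the treewidth is 1.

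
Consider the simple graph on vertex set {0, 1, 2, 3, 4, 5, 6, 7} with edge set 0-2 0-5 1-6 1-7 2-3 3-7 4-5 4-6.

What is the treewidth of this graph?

2

A width-2 tree decomposition is:
Bags: B1 = {0, 2, 3}  B2 = {0, 3, 7}  B3 = {0, 1, 7}  B4 = {0, 1, 6}  B5 = {0, 4, 6}  B6 = {0, 4, 5}
Tree: B1–B2, B2–B3, B3–B4, B4–B5, B5–B6
The largest bag has 3 vertices, giving width 2; this decomposition certifies tw(G) ≤ 2. Since 0–2–3–7–1–6–4–5–0 is a cycle in G, G is not acyclic. Forests are exactly the graphs of treewidth ≤ 1, so tw(G) ≥ 2. The upper and lower bounds meet at 2, so that is the treewidth.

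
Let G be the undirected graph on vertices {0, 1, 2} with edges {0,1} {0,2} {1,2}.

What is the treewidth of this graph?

2

A width-2 tree decomposition is:
Bags: B1 = {0, 1, 2}
Tree: (single bag)
With just one bag of size 3, the width is 3 − 1 = 2, so tw(G) ≤ 2. Conversely, {0, 1, 2} is a clique of size 3, and the vertices of any clique must share a bag in every tree decomposition; so some bag has ≥ 3 vertices and tw(G) ≥ 2. The upper and lower bounds meet at 2, so that is the treewidth.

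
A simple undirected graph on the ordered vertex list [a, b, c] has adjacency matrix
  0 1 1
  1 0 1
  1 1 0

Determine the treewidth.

A width-2 tree decomposition is:
Bags: B1 = {a, b, c}
Tree: (single bag)
With just one bag of size 3, the width is 3 − 1 = 2, so tw(G) ≤ 2. On the other hand G contains the 3-clique {a, b, c}. A clique must lie in a single bag of any decomposition, so no decomposition can have width below 2. Therefore the treewidth is 2.

2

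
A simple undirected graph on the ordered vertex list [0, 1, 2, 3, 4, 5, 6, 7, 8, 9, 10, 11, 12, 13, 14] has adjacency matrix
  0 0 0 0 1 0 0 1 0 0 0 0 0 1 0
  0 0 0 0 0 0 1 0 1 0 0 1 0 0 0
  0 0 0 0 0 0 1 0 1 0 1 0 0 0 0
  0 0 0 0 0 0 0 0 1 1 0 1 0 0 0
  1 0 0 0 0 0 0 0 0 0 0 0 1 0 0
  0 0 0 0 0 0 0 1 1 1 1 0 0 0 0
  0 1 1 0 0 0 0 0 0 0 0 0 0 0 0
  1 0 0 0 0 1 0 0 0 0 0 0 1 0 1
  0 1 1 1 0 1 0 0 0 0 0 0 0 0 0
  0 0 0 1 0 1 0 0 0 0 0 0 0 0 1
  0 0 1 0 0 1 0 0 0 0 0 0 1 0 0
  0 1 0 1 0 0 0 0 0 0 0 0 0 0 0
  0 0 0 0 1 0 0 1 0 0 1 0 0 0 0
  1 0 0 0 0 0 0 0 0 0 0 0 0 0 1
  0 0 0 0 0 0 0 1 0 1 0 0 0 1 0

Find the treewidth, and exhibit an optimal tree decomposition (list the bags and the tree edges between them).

The largest bag has 4 vertices, giving width 3; this decomposition certifies tw(G) ≤ 3. For the lower bound: the 4 vertex sets {0,4,13}, {12}, {7}, {5,9,10,14} are disjoint, each induces a connected subgraph, and every pair is joined by at least one edge of G. Contracting each set to a single vertex therefore yields K_{4} as a minor, and since treewidth is minor-monotone, tw(G) ≥ tw(K_{4}) = 3. Therefore the treewidth is 3.

Treewidth 3.
One such decomposition:
Bags: B1 = {0, 4, 12, 13}  B2 = {0, 7, 12, 13}  B3 = {7, 12, 13, 14}  B4 = {7, 10, 12, 14}  B5 = {5, 7, 10, 14}  B6 = {5, 9, 10, 14}  B7 = {2, 5, 9, 10}  B8 = {2, 5, 8, 9}  B9 = {2, 3, 8, 9}  B10 = {2, 3, 6, 8}  B11 = {1, 3, 6, 8}  B12 = {1, 3, 6, 11}
Tree: B1–B2, B2–B3, B3–B4, B4–B5, B5–B6, B6–B7, B7–B8, B8–B9, B9–B10, B10–B11, B11–B12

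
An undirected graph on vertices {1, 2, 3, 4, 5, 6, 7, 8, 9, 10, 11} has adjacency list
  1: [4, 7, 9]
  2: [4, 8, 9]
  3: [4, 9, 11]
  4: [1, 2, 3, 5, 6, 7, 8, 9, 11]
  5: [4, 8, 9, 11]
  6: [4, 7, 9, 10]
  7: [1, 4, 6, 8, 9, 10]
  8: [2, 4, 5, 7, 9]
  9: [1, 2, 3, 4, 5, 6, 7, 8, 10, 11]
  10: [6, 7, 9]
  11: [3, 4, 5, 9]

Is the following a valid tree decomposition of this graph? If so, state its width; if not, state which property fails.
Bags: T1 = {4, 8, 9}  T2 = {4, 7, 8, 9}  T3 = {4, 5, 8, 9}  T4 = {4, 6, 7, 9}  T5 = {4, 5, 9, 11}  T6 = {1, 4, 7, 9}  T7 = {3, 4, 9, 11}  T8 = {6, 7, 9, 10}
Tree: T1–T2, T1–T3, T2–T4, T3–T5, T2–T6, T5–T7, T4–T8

A tree decomposition must satisfy three properties: every vertex lies in some bag; for every edge, both endpoints lie together in some bag; and for every vertex, the bags containing it form a connected subtree. Here vertex 2 appears in no bag, so the decomposition is invalid.

No — vertex 2 appears in no bag.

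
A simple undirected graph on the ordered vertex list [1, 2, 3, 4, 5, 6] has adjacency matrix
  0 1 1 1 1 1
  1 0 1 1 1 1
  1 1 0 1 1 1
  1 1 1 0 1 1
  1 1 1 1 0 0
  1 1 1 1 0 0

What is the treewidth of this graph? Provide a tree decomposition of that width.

Each bag holds 5 vertices, so the decomposition has width 4, which upper-bounds the treewidth. For the lower bound, the 5 vertices {1, 2, 3, 4, 5} are pairwise adjacent, and any tree decomposition puts a clique entirely inside one bag — forcing width ≥ 4. Hence tw(G) = 4 exactly.

Treewidth 4.
Bags: B1 = {1, 2, 3, 4, 6}  B2 = {1, 2, 3, 4, 5}
Tree: B1–B2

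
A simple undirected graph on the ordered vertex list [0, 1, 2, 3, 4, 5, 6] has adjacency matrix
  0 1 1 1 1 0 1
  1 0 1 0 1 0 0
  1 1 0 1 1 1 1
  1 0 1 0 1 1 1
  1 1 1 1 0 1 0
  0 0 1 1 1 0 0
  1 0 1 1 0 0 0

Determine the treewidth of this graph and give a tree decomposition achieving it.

Every bag has size at most 4, so the width is 4 − 1 = 3 and tw(G) ≤ 3. On the other hand G contains the 4-clique {0, 1, 2, 4}. A clique must lie in a single bag of any decomposition, so no decomposition can have width below 3. The upper and lower bounds meet at 3, so that is the treewidth.

Treewidth 3.
One such decomposition:
Bags: B1 = {2, 3, 4, 5}  B2 = {0, 2, 3, 4}  B3 = {0, 1, 2, 4}  B4 = {0, 2, 3, 6}
Tree: B1–B2, B2–B3, B2–B4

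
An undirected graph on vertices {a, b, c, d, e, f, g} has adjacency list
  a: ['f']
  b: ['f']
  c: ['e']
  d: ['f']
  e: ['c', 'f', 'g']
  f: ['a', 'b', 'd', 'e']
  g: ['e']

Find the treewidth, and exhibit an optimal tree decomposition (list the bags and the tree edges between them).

Each bag holds 2 vertices, so the decomposition has width 1, which upper-bounds the treewidth. G has an edge, so its treewidth is at least 1. Combining the bounds, tw(G) = 1.

Treewidth 1.
One optimal decomposition is:
Bags: B1 = {b, f}  B2 = {a, f}  B3 = {d, f}  B4 = {e, f}  B5 = {e, g}  B6 = {c, e}
Tree: B1–B2, B2–B3, B3–B4, B4–B5, B4–B6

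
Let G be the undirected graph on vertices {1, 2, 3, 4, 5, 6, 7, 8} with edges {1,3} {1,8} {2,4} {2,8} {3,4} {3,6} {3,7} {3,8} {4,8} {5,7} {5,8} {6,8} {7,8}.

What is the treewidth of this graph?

A width-2 tree decomposition is:
Bags: B1 = {2, 4, 8}  B2 = {3, 4, 8}  B3 = {1, 3, 8}  B4 = {3, 6, 8}  B5 = {3, 7, 8}  B6 = {5, 7, 8}
Tree: B1–B2, B2–B3, B2–B4, B4–B5, B5–B6
The largest bag has 3 vertices, giving width 2; this decomposition certifies tw(G) ≤ 2. Conversely, {2, 4, 8} is a clique of size 3, and the vertices of any clique must share a bag in every tree decomposition; so some bag has ≥ 3 vertices and tw(G) ≥ 2. Therefore the treewidth is 2.

2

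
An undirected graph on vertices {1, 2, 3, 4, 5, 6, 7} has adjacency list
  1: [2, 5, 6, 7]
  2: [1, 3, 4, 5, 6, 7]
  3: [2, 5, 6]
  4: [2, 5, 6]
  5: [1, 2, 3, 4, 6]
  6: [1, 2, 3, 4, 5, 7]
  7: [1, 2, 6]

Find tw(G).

A width-3 tree decomposition is:
Bags: B1 = {2, 4, 5, 6}  B2 = {1, 2, 5, 6}  B3 = {1, 2, 6, 7}  B4 = {2, 3, 5, 6}
Tree: B1–B2, B2–B3, B2–B4
Every bag has size at most 4, so the width is 4 − 1 = 3 and tw(G) ≤ 3. Conversely, {1, 2, 5, 6} is a clique of size 4, and the vertices of any clique must share a bag in every tree decomposition; so some bag has ≥ 4 vertices and tw(G) ≥ 3. Therefore the treewidth is 3.

3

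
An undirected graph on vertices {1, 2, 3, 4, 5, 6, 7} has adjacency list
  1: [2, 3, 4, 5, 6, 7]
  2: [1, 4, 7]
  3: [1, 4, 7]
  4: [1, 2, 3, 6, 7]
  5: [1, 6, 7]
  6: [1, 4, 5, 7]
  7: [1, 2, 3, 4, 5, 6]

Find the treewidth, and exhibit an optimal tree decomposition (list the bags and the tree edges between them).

Treewidth 3.
One such decomposition:
Bags: B1 = {1, 3, 4, 7}  B2 = {1, 2, 4, 7}  B3 = {1, 4, 6, 7}  B4 = {1, 5, 6, 7}
Tree: B1–B2, B1–B3, B3–B4

Every bag has size at most 4, so the width is 4 − 1 = 3 and tw(G) ≤ 3. On the other hand G contains the 4-clique {1, 2, 4, 7}. A clique must lie in a single bag of any decomposition, so no decomposition can have width below 3. Therefore the treewidth is 3.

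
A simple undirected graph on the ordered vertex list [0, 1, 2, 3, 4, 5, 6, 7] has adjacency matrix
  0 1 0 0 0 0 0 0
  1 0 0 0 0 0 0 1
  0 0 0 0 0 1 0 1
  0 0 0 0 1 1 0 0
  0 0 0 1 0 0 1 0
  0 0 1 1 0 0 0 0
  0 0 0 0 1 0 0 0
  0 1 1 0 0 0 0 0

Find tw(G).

1

A width-1 tree decomposition is:
Bags: B1 = {0, 1}  B2 = {1, 7}  B3 = {2, 7}  B4 = {2, 5}  B5 = {3, 5}  B6 = {3, 4}  B7 = {4, 6}
Tree: B1–B2, B2–B3, B3–B4, B4–B5, B5–B6, B6–B7
Every bag has size at most 2, so the width is 2 − 1 = 1 and tw(G) ≤ 1. G has an edge, so its treewidth is at least 1. Combining the bounds, tw(G) = 1.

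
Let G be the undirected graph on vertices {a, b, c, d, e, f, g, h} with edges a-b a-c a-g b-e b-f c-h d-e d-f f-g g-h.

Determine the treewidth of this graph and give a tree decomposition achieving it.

Each bag holds 3 vertices, so the decomposition has width 2, which upper-bounds the treewidth. The edges h–c–a–g–h form a cycle, so G is not a tree and its treewidth is at least 2. The upper and lower bounds meet at 2, so that is the treewidth.

Treewidth 2.
Bags: B1 = {c, g, h}  B2 = {a, c, g}  B3 = {a, f, g}  B4 = {a, b, f}  B5 = {b, d, f}  B6 = {b, d, e}
Tree: B1–B2, B2–B3, B3–B4, B4–B5, B5–B6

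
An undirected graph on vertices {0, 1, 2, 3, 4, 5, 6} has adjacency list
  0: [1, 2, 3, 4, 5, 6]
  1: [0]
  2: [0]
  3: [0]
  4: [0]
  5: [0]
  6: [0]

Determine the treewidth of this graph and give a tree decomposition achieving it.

Each bag holds 2 vertices, so the decomposition has width 1, which upper-bounds the treewidth. Since G has at least one edge (e.g. 0–1), it is not an edgeless graph, so tw(G) ≥ 1. Combining the bounds, tw(G) = 1.

Treewidth 1.
Bags: B1 = {0, 1}  B2 = {0, 2}  B3 = {0, 3}  B4 = {0, 6}  B5 = {0, 4}  B6 = {0, 5}
Tree: B1–B2, B1–B3, B3–B4, B4–B5, B2–B6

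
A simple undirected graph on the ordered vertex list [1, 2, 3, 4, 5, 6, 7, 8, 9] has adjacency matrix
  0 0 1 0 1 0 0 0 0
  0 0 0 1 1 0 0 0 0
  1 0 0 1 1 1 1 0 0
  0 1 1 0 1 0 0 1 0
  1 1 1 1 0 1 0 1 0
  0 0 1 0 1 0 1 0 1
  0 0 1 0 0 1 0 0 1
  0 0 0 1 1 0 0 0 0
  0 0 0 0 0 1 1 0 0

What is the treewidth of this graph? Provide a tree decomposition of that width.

Every bag has size at most 3, so the width is 3 − 1 = 2 and tw(G) ≤ 2. Conversely, {6, 7, 9} is a clique of size 3, and the vertices of any clique must share a bag in every tree decomposition; so some bag has ≥ 3 vertices and tw(G) ≥ 2. The upper and lower bounds meet at 2, so that is the treewidth.

Treewidth 2.
One such decomposition:
Bags: B1 = {3, 6, 7}  B2 = {3, 5, 6}  B3 = {3, 4, 5}  B4 = {2, 4, 5}  B5 = {1, 3, 5}  B6 = {4, 5, 8}  B7 = {6, 7, 9}
Tree: B1–B2, B2–B3, B3–B4, B2–B5, B4–B6, B1–B7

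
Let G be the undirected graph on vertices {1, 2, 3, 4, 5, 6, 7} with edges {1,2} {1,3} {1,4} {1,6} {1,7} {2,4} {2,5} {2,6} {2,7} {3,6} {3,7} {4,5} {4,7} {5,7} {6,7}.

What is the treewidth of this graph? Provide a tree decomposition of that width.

Treewidth 3.
Bags: B1 = {1, 2, 4, 7}  B2 = {1, 2, 6, 7}  B3 = {2, 4, 5, 7}  B4 = {1, 3, 6, 7}
Tree: B1–B2, B1–B3, B2–B4

Each bag holds 4 vertices, so the decomposition has width 3, which upper-bounds the treewidth. On the other hand G contains the 4-clique {1, 2, 4, 7}. A clique must lie in a single bag of any decomposition, so no decomposition can have width below 3. Combining the bounds, tw(G) = 3.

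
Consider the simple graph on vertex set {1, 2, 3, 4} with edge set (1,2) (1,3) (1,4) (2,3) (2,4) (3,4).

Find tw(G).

A width-3 tree decomposition is:
Bags: B1 = {1, 2, 3, 4}
Tree: (single bag)
With just one bag of size 4, the width is 4 − 1 = 3, so tw(G) ≤ 3. On the other hand G contains the 4-clique {1, 2, 3, 4}. A clique must lie in a single bag of any decomposition, so no decomposition can have width below 3. The upper and lower bounds meet at 3, so that is the treewidth.

3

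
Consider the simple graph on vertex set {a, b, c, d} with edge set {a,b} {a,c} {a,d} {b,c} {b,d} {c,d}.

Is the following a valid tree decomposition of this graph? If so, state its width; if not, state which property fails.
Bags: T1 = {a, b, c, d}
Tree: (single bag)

Vertex coverage: the bags together contain {a, b, c, d}, the full vertex set. Edge coverage: each edge of G has both endpoints in at least one bag. Running intersection: for every vertex, the bags containing it form a connected subtree. All three properties hold, so this is a valid tree decomposition of width max|bag| − 1 = 3, and hence tw(G) ≤ 3.

Yes; width 3.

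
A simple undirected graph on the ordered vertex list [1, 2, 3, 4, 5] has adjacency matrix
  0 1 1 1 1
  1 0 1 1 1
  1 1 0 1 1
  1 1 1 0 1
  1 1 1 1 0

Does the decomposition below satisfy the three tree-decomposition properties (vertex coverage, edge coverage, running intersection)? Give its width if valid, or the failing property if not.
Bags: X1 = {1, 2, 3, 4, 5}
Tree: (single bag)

Vertex coverage: the bags together contain {1, 2, 3, 4, 5}, the full vertex set. Edge coverage: each edge of G has both endpoints in at least one bag. Running intersection: for every vertex, the bags containing it form a connected subtree. All three properties hold, so this is a valid tree decomposition of width max|bag| − 1 = 4, and hence tw(G) ≤ 4.

Yes; width 4.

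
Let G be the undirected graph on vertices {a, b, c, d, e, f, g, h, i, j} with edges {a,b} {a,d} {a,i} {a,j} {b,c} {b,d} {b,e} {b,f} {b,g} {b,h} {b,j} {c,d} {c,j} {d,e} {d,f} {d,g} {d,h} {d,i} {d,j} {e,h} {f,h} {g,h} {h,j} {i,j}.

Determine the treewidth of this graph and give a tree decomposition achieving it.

Each bag holds 4 vertices, so the decomposition has width 3, which upper-bounds the treewidth. Conversely, {b, d, g, h} is a clique of size 4, and the vertices of any clique must share a bag in every tree decomposition; so some bag has ≥ 4 vertices and tw(G) ≥ 3. Hence tw(G) = 3 exactly.

Treewidth 3.
One such decomposition:
Bags: B1 = {b, d, h, j}  B2 = {b, c, d, j}  B3 = {b, d, f, h}  B4 = {a, b, d, j}  B5 = {b, d, g, h}  B6 = {a, d, i, j}  B7 = {b, d, e, h}
Tree: B1–B2, B1–B3, B2–B4, B3–B5, B4–B6, B1–B7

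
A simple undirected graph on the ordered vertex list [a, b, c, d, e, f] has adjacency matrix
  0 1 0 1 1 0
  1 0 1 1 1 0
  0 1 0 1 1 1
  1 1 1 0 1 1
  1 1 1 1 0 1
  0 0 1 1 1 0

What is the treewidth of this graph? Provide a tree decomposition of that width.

The largest bag has 4 vertices, giving width 3; this decomposition certifies tw(G) ≤ 3. For the lower bound, the 4 vertices {c, d, e, f} are pairwise adjacent, and any tree decomposition puts a clique entirely inside one bag — forcing width ≥ 3. Therefore the treewidth is 3.

Treewidth 3.
One such decomposition:
Bags: B1 = {a, b, d, e}  B2 = {b, c, d, e}  B3 = {c, d, e, f}
Tree: B1–B2, B2–B3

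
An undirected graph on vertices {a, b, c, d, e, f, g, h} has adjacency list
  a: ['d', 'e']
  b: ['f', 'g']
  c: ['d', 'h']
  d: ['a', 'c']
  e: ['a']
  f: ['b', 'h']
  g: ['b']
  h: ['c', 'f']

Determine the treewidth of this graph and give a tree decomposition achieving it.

Every bag has size at most 2, so the width is 2 − 1 = 1 and tw(G) ≤ 1. G has an edge, so its treewidth is at least 1. Hence tw(G) = 1 exactly.

Treewidth 1.
One optimal decomposition is:
Bags: B1 = {a, e}  B2 = {a, d}  B3 = {c, d}  B4 = {c, h}  B5 = {f, h}  B6 = {b, f}  B7 = {b, g}
Tree: B1–B2, B2–B3, B3–B4, B4–B5, B5–B6, B6–B7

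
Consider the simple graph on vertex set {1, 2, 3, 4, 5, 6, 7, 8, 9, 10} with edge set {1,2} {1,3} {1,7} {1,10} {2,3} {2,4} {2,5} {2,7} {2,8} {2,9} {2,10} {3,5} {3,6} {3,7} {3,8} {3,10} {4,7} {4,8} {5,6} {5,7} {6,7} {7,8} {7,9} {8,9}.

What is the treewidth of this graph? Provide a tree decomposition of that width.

Treewidth 3.
Bags: B1 = {3, 5, 6, 7}  B2 = {2, 3, 5, 7}  B3 = {2, 3, 7, 8}  B4 = {2, 7, 8, 9}  B5 = {1, 2, 3, 7}  B6 = {2, 4, 7, 8}  B7 = {1, 2, 3, 10}
Tree: B1–B2, B2–B3, B3–B4, B2–B5, B3–B6, B5–B7

Every bag has size at most 4, so the width is 4 − 1 = 3 and tw(G) ≤ 3. On the other hand G contains the 4-clique {1, 2, 3, 10}. A clique must lie in a single bag of any decomposition, so no decomposition can have width below 3. The upper and lower bounds meet at 3, so that is the treewidth.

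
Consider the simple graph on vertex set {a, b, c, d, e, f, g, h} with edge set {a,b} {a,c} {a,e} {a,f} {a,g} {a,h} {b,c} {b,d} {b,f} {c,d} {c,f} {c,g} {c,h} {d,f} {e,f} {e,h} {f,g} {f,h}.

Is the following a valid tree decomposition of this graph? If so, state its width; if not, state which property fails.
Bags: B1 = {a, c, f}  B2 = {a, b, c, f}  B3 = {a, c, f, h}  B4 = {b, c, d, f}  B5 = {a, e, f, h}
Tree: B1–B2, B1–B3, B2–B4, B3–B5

No — vertex g appears in no bag.

A tree decomposition must satisfy three properties: every vertex lies in some bag; for every edge, both endpoints lie together in some bag; and for every vertex, the bags containing it form a connected subtree. Here vertex g appears in no bag, so the decomposition is invalid.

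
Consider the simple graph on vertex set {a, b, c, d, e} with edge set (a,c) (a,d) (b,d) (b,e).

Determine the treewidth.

A width-1 tree decomposition is:
Bags: B1 = {b, e}  B2 = {b, d}  B3 = {a, d}  B4 = {a, c}
Tree: B1–B2, B2–B3, B3–B4
Each bag holds 2 vertices, so the decomposition has width 1, which upper-bounds the treewidth. G has an edge, so its treewidth is at least 1. Combining the bounds, tw(G) = 1.

1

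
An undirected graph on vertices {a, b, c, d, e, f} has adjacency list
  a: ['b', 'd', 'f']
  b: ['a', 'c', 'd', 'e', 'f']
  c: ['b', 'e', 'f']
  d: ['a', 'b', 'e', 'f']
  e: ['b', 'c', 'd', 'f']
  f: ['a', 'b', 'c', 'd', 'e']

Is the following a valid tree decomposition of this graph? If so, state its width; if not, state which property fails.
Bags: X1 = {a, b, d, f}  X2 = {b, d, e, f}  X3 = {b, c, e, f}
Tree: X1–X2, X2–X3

Yes; width 3.

Vertex coverage: the bags together contain {a, b, c, d, e, f}, the full vertex set. Edge coverage: each edge of G has both endpoints in at least one bag. Running intersection: for every vertex, the bags containing it form a connected subtree. All three properties hold, so this is a valid tree decomposition of width max|bag| − 1 = 3, and hence tw(G) ≤ 3.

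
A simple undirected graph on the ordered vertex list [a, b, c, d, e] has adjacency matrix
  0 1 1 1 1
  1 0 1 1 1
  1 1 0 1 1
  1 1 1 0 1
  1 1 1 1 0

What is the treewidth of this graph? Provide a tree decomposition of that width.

A single bag containing all 5 vertices is trivially a valid decomposition of width 4. For the lower bound, the 5 vertices {a, b, c, d, e} are pairwise adjacent, and any tree decomposition puts a clique entirely inside one bag — forcing width ≥ 4. Hence tw(G) = 4 exactly.

Treewidth 4.
One such decomposition:
Bags: B1 = {a, b, c, d, e}
Tree: (single bag)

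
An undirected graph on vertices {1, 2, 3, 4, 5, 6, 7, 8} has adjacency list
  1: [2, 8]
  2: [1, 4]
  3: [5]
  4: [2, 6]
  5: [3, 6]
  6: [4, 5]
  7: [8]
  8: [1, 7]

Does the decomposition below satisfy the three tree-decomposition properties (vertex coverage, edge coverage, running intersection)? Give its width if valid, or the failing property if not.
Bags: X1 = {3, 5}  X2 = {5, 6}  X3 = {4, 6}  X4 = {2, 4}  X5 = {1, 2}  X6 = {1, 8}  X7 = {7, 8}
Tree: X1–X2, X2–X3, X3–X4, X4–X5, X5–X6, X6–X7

Yes; width 1.

Vertex coverage: the bags together contain {1, 2, 3, 4, 5, 6, 7, 8}, the full vertex set. Edge coverage: each edge of G has both endpoints in at least one bag. Running intersection: for every vertex, the bags containing it form a connected subtree. All three properties hold, so this is a valid tree decomposition of width max|bag| − 1 = 1, and hence tw(G) ≤ 1.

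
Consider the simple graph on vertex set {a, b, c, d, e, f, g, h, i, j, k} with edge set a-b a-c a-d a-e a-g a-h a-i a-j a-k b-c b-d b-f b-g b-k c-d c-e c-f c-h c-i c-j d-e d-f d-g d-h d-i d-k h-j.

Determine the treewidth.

3

A width-3 tree decomposition is:
Bags: B1 = {a, b, c, d}  B2 = {a, c, d, i}  B3 = {a, c, d, h}  B4 = {a, b, d, g}  B5 = {a, c, d, e}  B6 = {b, c, d, f}  B7 = {a, c, h, j}  B8 = {a, b, d, k}
Tree: B1–B2, B1–B3, B1–B4, B2–B5, B1–B6, B3–B7, B4–B8
Each bag holds 4 vertices, so the decomposition has width 3, which upper-bounds the treewidth. For the lower bound, the 4 vertices {a, b, d, g} are pairwise adjacent, and any tree decomposition puts a clique entirely inside one bag — forcing width ≥ 3. Therefore the treewidth is 3.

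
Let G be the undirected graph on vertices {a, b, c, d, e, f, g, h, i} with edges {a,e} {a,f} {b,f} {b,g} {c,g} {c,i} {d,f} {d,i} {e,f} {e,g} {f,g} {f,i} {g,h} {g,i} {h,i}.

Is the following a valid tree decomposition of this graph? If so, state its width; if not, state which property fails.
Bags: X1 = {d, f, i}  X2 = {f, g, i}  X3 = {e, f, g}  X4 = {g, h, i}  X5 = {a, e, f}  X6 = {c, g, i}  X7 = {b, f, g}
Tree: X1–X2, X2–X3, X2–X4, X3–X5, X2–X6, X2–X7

Yes; width 2.

Vertex coverage: the bags together contain {a, b, c, d, e, f, g, h, i}, the full vertex set. Edge coverage: each edge of G has both endpoints in at least one bag. Running intersection: for every vertex, the bags containing it form a connected subtree. All three properties hold, so this is a valid tree decomposition of width max|bag| − 1 = 2, and hence tw(G) ≤ 2.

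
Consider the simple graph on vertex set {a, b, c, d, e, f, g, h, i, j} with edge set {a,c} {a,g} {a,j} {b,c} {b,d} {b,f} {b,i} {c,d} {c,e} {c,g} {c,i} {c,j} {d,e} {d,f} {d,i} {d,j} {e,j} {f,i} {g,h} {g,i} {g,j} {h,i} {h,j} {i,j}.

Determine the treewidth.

A width-3 tree decomposition is:
Bags: B1 = {b, c, d, i}  B2 = {b, d, f, i}  B3 = {c, d, i, j}  B4 = {c, d, e, j}  B5 = {c, g, i, j}  B6 = {a, c, g, j}  B7 = {g, h, i, j}
Tree: B1–B2, B1–B3, B3–B4, B3–B5, B5–B6, B5–B7
Each bag holds 4 vertices, so the decomposition has width 3, which upper-bounds the treewidth. For the lower bound, the 4 vertices {c, d, e, j} are pairwise adjacent, and any tree decomposition puts a clique entirely inside one bag — forcing width ≥ 3. Hence tw(G) = 3 exactly.

3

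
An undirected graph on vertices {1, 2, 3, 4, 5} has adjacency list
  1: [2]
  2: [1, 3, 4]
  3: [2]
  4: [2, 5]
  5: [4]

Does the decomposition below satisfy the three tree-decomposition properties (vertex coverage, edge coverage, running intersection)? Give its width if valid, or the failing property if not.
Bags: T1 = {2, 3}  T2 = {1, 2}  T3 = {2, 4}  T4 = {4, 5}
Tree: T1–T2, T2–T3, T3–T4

Every vertex of G appears in some bag (union = {1, 2, 3, 4, 5}); every edge is covered by a bag; and for each vertex v the set of bags containing v is connected in the bag tree. The decomposition is therefore valid. The largest bag has 2 vertices, so the width is 1.

Yes; width 1.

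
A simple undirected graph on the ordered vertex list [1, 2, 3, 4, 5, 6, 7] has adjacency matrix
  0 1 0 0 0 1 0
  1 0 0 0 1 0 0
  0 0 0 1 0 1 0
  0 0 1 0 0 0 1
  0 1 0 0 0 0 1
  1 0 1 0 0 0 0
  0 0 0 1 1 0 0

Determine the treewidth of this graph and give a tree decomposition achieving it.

Treewidth 2.
One optimal decomposition is:
Bags: B1 = {1, 2, 5}  B2 = {1, 5, 6}  B3 = {3, 5, 6}  B4 = {3, 4, 5}  B5 = {4, 5, 7}
Tree: B1–B2, B2–B3, B3–B4, B4–B5

Each bag holds 3 vertices, so the decomposition has width 2, which upper-bounds the treewidth. Since 5–2–1–6–3–4–7–5 is a cycle in G, G is not acyclic. Forests are exactly the graphs of treewidth ≤ 1, so tw(G) ≥ 2. The upper and lower bounds meet at 2, so that is the treewidth.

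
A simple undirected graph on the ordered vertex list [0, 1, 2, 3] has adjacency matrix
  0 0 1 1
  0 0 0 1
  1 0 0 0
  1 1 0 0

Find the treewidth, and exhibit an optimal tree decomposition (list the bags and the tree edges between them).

Treewidth 1.
One optimal decomposition is:
Bags: B1 = {1, 3}  B2 = {0, 3}  B3 = {0, 2}
Tree: B1–B2, B2–B3

Each bag holds 2 vertices, so the decomposition has width 1, which upper-bounds the treewidth. G has an edge, so its treewidth is at least 1. Combining the bounds, tw(G) = 1.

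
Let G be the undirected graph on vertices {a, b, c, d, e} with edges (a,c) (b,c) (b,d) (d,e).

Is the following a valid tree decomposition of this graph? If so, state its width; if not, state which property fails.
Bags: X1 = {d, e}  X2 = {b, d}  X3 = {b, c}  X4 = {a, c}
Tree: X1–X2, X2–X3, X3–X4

Vertex coverage: the bags together contain {a, b, c, d, e}, the full vertex set. Edge coverage: each edge of G has both endpoints in at least one bag. Running intersection: for every vertex, the bags containing it form a connected subtree. All three properties hold, so this is a valid tree decomposition of width max|bag| − 1 = 1, and hence tw(G) ≤ 1.

Yes; width 1.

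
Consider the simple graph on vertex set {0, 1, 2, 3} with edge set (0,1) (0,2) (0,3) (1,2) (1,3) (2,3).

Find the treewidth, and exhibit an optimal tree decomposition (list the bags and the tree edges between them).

Treewidth 3.
Bags: B1 = {0, 1, 2, 3}
Tree: (single bag)

With just one bag of size 4, the width is 4 − 1 = 3, so tw(G) ≤ 3. Conversely, {0, 1, 2, 3} is a clique of size 4, and the vertices of any clique must share a bag in every tree decomposition; so some bag has ≥ 4 vertices and tw(G) ≥ 3. Combining the bounds, tw(G) = 3.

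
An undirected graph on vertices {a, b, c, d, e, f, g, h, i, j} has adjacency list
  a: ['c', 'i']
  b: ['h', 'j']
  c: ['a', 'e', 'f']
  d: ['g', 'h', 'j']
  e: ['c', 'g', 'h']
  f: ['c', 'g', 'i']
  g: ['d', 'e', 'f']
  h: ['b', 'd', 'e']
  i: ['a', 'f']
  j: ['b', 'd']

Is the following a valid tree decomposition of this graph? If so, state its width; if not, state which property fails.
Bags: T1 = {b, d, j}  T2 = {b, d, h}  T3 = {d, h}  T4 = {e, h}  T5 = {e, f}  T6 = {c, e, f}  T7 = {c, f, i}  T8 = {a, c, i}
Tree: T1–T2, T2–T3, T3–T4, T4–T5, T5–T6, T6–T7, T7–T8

A tree decomposition must satisfy three properties: every vertex lies in some bag; for every edge, both endpoints lie together in some bag; and for every vertex, the bags containing it form a connected subtree. Here vertex g appears in no bag, so the decomposition is invalid.

No — vertex g appears in no bag.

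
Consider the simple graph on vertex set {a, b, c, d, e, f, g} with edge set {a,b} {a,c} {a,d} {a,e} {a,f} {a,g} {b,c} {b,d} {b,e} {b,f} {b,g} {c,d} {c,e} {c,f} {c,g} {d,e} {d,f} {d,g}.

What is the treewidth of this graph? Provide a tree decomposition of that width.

Each bag holds 5 vertices, so the decomposition has width 4, which upper-bounds the treewidth. Conversely, {a, b, c, d, g} is a clique of size 5, and the vertices of any clique must share a bag in every tree decomposition; so some bag has ≥ 5 vertices and tw(G) ≥ 4. Hence tw(G) = 4 exactly.

Treewidth 4.
Bags: B1 = {a, b, c, d, e}  B2 = {a, b, c, d, g}  B3 = {a, b, c, d, f}
Tree: B1–B2, B1–B3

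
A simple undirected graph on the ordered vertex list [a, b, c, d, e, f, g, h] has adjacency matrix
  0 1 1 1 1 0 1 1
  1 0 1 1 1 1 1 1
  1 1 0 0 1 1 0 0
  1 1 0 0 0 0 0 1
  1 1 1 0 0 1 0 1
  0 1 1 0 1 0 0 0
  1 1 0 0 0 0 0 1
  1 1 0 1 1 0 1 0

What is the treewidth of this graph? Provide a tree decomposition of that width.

The largest bag has 4 vertices, giving width 3; this decomposition certifies tw(G) ≤ 3. On the other hand G contains the 4-clique {a, b, d, h}. A clique must lie in a single bag of any decomposition, so no decomposition can have width below 3. Hence tw(G) = 3 exactly.

Treewidth 3.
One such decomposition:
Bags: B1 = {a, b, e, h}  B2 = {a, b, c, e}  B3 = {a, b, d, h}  B4 = {b, c, e, f}  B5 = {a, b, g, h}
Tree: B1–B2, B1–B3, B2–B4, B3–B5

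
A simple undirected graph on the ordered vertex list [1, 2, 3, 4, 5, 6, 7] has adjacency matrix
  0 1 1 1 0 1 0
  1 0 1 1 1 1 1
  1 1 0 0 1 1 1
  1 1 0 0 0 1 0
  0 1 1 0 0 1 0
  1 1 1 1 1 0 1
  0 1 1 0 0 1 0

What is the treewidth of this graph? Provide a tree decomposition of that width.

Every bag has size at most 4, so the width is 4 − 1 = 3 and tw(G) ≤ 3. For the lower bound, the 4 vertices {1, 2, 3, 6} are pairwise adjacent, and any tree decomposition puts a clique entirely inside one bag — forcing width ≥ 3. Hence tw(G) = 3 exactly.

Treewidth 3.
One optimal decomposition is:
Bags: B1 = {1, 2, 3, 6}  B2 = {2, 3, 5, 6}  B3 = {1, 2, 4, 6}  B4 = {2, 3, 6, 7}
Tree: B1–B2, B1–B3, B2–B4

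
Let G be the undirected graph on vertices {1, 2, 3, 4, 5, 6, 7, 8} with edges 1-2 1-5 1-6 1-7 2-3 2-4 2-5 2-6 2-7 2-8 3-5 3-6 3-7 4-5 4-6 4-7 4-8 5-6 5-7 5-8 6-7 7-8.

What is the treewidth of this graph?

4

A width-4 tree decomposition is:
Bags: B1 = {1, 2, 5, 6, 7}  B2 = {2, 3, 5, 6, 7}  B3 = {2, 4, 5, 6, 7}  B4 = {2, 4, 5, 7, 8}
Tree: B1–B2, B2–B3, B3–B4
Every bag has size at most 5, so the width is 5 − 1 = 4 and tw(G) ≤ 4. On the other hand G contains the 5-clique {2, 4, 5, 7, 8}. A clique must lie in a single bag of any decomposition, so no decomposition can have width below 4. Hence tw(G) = 4 exactly.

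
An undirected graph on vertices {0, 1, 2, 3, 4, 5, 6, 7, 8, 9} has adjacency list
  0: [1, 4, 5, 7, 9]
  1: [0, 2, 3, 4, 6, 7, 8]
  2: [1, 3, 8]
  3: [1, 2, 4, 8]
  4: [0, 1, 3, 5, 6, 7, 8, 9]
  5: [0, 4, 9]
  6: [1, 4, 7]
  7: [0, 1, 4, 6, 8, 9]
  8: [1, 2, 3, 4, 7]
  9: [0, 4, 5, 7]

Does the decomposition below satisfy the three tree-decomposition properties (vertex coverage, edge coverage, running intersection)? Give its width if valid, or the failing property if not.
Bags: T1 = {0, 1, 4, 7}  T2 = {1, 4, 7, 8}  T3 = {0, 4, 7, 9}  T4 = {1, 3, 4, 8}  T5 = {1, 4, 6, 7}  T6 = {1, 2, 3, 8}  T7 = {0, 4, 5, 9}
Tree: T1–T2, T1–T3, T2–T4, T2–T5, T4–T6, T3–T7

Every vertex of G appears in some bag (union = {0, 1, 2, 3, 4, 5, 6, 7, 8, 9}); every edge is covered by a bag; and for each vertex v the set of bags containing v is connected in the bag tree. The decomposition is therefore valid. The largest bag has 4 vertices, so the width is 3.

Yes; width 3.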